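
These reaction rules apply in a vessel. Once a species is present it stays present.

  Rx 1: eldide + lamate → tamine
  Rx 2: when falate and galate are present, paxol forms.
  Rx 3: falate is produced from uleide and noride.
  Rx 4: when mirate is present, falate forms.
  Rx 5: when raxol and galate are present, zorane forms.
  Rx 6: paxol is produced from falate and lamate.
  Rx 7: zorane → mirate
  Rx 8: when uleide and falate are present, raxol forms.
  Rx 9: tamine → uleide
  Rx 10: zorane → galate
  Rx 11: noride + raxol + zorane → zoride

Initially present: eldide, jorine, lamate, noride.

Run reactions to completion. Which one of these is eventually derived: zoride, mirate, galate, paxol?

paxol

eldide and lamate present → tamine forms (Rx 1).
tamine present → uleide forms (Rx 9).
uleide and noride present → falate forms (Rx 3).
falate and lamate present → paxol forms (Rx 6).
galate would need zorane (Rx 10), but zorane never forms. mirate would need zorane (Rx 7), but zorane never forms. zoride would need noride, raxol, and zorane (Rx 11), but zorane never forms.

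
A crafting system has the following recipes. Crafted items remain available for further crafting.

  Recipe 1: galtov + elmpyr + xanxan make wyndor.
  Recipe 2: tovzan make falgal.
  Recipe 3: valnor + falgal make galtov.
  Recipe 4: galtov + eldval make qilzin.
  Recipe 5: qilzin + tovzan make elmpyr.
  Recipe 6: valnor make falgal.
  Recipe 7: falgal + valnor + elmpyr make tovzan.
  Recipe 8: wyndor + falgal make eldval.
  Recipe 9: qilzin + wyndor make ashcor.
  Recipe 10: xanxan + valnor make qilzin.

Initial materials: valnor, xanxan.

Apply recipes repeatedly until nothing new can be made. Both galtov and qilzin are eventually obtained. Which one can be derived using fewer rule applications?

qilzin

qilzin: Using Recipe 10, xanxan and valnor make qilzin. [1 rule application]
galtov: Using Recipe 6, valnor makes falgal. valnor + falgal → galtov (Recipe 3). [2 rule applications]
qilzin needs fewer.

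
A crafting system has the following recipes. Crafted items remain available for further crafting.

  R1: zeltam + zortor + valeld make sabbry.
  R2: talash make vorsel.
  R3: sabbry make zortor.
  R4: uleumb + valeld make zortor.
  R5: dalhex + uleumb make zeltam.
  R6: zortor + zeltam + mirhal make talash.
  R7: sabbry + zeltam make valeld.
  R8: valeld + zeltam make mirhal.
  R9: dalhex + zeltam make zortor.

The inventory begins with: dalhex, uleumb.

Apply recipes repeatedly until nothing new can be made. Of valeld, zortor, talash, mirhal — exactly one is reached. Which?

Using R5, dalhex and uleumb make zeltam.
dalhex + zeltam → zortor (R9).
mirhal would need valeld and zeltam (R8), but valeld is never obtained. talash would need zortor, zeltam, and mirhal (R6), but mirhal is never obtained. valeld would need sabbry and zeltam (R7), but sabbry is never obtained.

zortor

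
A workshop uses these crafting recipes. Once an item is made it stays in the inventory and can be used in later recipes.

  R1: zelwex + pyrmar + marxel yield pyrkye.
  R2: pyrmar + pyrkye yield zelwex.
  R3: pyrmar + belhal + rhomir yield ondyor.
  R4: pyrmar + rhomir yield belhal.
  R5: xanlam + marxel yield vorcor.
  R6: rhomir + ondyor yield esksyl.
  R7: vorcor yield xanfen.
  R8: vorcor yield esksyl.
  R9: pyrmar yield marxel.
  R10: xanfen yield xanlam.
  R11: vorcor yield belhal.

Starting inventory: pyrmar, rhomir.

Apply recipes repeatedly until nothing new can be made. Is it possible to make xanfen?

xanfen would need vorcor (R7), but vorcor is never obtained.

No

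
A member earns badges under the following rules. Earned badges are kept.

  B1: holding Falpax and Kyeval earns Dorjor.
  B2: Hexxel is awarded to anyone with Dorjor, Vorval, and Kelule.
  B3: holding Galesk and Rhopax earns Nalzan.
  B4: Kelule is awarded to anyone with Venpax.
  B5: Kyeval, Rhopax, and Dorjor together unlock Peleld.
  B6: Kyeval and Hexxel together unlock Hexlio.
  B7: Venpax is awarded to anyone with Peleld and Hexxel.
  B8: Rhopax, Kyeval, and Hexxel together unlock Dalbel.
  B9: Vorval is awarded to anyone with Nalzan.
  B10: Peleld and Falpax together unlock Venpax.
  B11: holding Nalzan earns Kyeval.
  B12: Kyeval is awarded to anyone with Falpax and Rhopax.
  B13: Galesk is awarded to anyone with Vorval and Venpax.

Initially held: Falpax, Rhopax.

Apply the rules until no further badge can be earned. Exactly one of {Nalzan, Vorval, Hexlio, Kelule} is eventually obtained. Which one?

Kelule

With Falpax and Rhopax, Kyeval is earned (B12).
With Falpax and Kyeval, Dorjor is earned (B1).
With Kyeval, Rhopax, and Dorjor, Peleld is earned (B5).
With Peleld and Falpax, Venpax is earned (B10).
With Venpax, Kelule is earned (B4).
Hexlio would need Kyeval and Hexxel (B6), but Hexxel is never earned. Vorval would need Nalzan (B9), but Nalzan is never earned. Nalzan would need Galesk and Rhopax (B3), but Galesk is never earned.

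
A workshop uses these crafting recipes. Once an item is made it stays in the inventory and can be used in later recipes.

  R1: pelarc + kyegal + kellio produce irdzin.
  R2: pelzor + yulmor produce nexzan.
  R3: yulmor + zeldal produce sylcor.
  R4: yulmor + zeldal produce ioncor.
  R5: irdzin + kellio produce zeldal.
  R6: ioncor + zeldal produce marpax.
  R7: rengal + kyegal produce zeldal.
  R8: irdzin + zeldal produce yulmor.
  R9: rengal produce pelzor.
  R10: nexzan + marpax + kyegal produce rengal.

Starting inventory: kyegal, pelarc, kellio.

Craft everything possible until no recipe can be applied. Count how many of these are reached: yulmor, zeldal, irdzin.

3

pelarc + kyegal + kellio → irdzin (R1).
irdzin + kellio → zeldal (R5).
Using R8, irdzin and zeldal make yulmor.
yulmor: reached.
zeldal: reached.
irdzin: reached.
All 3 are reached.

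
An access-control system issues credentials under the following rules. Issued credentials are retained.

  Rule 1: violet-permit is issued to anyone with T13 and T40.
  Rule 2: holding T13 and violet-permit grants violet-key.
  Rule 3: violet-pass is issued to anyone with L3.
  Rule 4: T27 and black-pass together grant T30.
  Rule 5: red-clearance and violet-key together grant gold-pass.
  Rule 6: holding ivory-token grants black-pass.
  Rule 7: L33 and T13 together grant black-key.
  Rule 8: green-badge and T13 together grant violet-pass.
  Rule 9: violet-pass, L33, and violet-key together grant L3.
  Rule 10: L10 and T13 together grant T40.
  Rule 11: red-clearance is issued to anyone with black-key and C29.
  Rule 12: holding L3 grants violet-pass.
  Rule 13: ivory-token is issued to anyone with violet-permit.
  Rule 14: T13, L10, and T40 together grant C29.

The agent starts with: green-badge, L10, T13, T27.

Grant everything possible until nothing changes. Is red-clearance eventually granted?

red-clearance would need black-key and C29 (Rule 11), but black-key is never granted.

No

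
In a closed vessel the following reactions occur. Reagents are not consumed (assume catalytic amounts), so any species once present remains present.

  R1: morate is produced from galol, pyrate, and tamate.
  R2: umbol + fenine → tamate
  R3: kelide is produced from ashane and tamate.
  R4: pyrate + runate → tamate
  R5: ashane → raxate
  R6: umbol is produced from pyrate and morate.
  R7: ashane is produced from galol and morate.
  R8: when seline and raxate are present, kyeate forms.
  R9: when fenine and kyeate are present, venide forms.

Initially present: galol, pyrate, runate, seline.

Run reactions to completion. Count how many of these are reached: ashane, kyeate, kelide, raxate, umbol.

pyrate and runate present → tamate forms (R4).
galol, pyrate, and tamate present → morate forms (R1).
galol and morate present → ashane forms (R7).
pyrate and morate present → umbol forms (R6).
ashane present → raxate forms (R5).
ashane and tamate present → kelide forms (R3).
seline and raxate present → kyeate forms (R8).
ashane: reached.
kyeate: reached.
kelide: reached.
raxate: reached.
umbol: reached.
All 5 are reached.

5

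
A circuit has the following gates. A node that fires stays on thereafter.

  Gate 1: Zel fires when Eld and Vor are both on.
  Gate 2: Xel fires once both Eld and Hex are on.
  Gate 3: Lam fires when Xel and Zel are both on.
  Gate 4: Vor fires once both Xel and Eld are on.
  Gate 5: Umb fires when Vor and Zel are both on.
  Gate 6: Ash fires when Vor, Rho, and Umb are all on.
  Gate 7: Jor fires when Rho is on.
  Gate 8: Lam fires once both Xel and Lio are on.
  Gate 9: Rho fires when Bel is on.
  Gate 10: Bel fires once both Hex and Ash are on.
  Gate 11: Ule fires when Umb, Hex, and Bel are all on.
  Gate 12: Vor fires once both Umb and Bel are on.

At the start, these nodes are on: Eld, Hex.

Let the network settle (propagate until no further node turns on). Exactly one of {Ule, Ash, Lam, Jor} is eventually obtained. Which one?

Lam

Gate 2: Eld and Hex on → Xel on.
Gate 4: Xel and Eld on → Vor on.
Eld and Vor are on, so Zel fires (Gate 1).
Xel and Zel are on, so Lam fires (Gate 3).
Jor would need Rho (Gate 7), but Rho never turns on. Ash would need Vor, Rho, and Umb (Gate 6), but Rho never turns on. Ule would need Umb, Hex, and Bel (Gate 11), but Bel never turns on.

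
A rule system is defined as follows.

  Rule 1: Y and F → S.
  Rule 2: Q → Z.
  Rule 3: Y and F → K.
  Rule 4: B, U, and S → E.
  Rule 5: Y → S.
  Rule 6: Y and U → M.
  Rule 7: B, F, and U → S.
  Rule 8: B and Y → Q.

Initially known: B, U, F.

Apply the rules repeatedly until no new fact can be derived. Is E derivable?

Yes

B, F, and U hold, so S follows (Rule 7).
B, U, and S hold, so E follows (Rule 4).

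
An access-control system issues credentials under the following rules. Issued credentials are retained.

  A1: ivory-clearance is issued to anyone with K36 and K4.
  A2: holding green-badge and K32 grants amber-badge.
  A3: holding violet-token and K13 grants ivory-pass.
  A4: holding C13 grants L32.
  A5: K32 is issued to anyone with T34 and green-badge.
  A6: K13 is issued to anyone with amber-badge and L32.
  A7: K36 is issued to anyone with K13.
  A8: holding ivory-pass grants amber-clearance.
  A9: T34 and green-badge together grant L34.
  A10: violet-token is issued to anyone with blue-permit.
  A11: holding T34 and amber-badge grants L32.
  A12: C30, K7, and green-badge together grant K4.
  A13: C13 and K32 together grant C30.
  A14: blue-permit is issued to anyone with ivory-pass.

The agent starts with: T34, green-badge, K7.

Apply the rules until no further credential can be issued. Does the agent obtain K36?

Yes

Holding T34 and green-badge grants K32 (A5).
Holding green-badge and K32 grants amber-badge (A2).
Holding T34 and amber-badge grants L32 (A11).
Holding amber-badge and L32 grants K13 (A6).
Holding K13 grants K36 (A7).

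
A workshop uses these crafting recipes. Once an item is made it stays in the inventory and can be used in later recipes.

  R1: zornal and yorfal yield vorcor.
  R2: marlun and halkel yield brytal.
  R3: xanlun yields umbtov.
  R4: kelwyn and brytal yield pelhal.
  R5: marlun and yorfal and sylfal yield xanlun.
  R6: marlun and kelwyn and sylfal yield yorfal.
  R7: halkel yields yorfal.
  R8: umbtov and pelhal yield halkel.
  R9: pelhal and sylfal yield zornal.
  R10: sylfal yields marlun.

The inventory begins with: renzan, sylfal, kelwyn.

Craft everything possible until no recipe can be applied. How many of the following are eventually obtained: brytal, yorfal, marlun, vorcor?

2

Using R10, sylfal makes marlun.
marlun and kelwyn and sylfal → yorfal (R6).
brytal would need marlun and halkel (R2), but halkel is never obtained.
yorfal: reached.
marlun: reached.
vorcor would need zornal and yorfal (R1), but zornal is never obtained.
Reached: yorfal and marlun — 2 of the 4.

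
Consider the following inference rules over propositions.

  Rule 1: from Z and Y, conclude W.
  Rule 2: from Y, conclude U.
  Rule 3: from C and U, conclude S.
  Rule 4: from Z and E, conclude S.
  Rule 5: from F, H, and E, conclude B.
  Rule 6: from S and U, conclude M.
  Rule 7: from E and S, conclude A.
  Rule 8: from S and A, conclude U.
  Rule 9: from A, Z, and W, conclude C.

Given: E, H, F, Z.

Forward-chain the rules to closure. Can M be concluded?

From Z and E, Rule 4 gives S.
From E and S, Rule 7 gives A.
S and A hold, so U follows (Rule 8).
S and U hold, so M follows (Rule 6).

Yes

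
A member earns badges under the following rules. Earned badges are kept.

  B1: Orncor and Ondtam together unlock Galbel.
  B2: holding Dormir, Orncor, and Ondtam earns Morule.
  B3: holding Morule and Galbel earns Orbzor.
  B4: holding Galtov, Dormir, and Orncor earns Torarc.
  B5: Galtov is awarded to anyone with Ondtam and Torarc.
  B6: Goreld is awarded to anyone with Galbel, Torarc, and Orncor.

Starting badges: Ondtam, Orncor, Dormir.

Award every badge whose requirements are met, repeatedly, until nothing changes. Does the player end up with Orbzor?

Yes

With Dormir, Orncor, and Ondtam, Morule is earned (B2).
With Orncor and Ondtam, Galbel is earned (B1).
With Morule and Galbel, Orbzor is earned (B3).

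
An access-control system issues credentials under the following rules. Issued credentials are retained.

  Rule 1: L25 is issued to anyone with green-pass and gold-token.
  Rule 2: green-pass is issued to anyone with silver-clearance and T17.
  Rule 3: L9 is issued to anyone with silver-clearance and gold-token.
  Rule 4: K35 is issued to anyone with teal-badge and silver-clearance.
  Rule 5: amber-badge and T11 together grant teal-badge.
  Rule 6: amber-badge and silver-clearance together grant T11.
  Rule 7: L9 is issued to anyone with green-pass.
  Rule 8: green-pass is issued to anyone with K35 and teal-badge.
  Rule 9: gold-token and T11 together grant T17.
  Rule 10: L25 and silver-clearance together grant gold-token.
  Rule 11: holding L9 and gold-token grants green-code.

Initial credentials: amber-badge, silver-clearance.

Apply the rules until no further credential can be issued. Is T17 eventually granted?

T17 would need gold-token and T11 (Rule 9), but gold-token is never granted.

No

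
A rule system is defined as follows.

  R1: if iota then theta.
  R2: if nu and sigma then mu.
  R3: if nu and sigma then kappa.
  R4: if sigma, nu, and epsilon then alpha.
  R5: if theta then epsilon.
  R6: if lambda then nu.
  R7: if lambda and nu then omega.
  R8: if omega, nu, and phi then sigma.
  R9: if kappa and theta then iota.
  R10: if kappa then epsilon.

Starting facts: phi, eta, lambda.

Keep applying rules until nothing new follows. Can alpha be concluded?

From lambda, R6 gives nu.
lambda and nu hold, so omega follows (R7).
From omega, nu, and phi, R8 gives sigma.
nu and sigma hold, so kappa follows (R3).
kappa holds, so epsilon follows (R10).
sigma, nu, and epsilon hold, so alpha follows (R4).

Yes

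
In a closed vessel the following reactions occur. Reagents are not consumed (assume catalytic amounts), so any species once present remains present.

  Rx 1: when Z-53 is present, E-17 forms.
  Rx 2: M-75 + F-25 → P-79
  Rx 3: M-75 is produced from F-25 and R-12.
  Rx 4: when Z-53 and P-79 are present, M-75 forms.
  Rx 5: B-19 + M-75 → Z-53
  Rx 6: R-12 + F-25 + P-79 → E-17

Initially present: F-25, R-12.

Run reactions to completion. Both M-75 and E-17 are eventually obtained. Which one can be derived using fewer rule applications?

M-75

M-75: F-25 and R-12 present → M-75 forms (Rx 3). [1 rule application]
E-17: F-25 and R-12 present → M-75 forms (Rx 3). M-75 and F-25 present → P-79 forms (Rx 2). R-12, F-25, and P-79 present → E-17 forms (Rx 6). [3 rule applications]
M-75 needs fewer.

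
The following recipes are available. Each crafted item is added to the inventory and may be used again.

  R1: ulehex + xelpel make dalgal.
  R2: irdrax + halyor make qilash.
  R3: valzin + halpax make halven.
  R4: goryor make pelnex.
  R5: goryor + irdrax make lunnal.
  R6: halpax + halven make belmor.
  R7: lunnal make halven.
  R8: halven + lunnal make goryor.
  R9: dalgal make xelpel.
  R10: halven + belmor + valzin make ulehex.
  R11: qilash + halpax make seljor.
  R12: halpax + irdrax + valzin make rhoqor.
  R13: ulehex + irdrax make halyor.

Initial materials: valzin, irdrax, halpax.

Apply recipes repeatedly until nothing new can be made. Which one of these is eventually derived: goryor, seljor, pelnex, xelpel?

seljor

Using R3, valzin and halpax make halven.
Using R6, halpax and halven make belmor.
Using R10, halven, belmor, and valzin make ulehex.
Using R13, ulehex and irdrax make halyor.
Using R2, irdrax and halyor make qilash.
Using R11, qilash and halpax make seljor.
xelpel would need dalgal (R9), but dalgal is never obtained. goryor would need halven and lunnal (R8), but lunnal is never obtained. pelnex would need goryor (R4), but goryor is never obtained.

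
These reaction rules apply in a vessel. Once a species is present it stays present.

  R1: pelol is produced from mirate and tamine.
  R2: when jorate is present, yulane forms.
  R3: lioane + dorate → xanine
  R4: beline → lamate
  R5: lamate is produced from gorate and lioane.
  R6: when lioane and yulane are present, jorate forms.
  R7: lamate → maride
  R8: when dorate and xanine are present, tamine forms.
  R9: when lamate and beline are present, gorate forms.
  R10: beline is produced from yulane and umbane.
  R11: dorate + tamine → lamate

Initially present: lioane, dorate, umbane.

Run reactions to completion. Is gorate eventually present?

No

gorate would need lamate and beline (R9), but beline never forms.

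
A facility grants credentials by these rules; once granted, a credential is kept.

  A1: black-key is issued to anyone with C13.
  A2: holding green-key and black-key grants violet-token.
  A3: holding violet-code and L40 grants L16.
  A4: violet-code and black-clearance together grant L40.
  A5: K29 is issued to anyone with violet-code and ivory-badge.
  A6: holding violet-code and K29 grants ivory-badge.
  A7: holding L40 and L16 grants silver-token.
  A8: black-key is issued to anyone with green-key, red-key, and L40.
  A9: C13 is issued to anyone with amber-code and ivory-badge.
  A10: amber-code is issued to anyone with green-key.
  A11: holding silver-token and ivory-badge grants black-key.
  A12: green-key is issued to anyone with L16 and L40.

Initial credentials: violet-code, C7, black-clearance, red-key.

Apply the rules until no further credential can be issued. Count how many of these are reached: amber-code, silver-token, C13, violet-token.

3

Holding violet-code and black-clearance grants L40 (A4).
Holding violet-code and L40 grants L16 (A3).
Holding L40 and L16 grants silver-token (A7).
Holding L16 and L40 grants green-key (A12).
Holding green-key, red-key, and L40 grants black-key (A8).
Holding green-key grants amber-code (A10).
Holding green-key and black-key grants violet-token (A2).
amber-code: reached.
silver-token: reached.
C13 would need amber-code and ivory-badge (A9), but ivory-badge is never granted.
violet-token: reached.
Reached: amber-code, silver-token, and violet-token — 3 of the 4.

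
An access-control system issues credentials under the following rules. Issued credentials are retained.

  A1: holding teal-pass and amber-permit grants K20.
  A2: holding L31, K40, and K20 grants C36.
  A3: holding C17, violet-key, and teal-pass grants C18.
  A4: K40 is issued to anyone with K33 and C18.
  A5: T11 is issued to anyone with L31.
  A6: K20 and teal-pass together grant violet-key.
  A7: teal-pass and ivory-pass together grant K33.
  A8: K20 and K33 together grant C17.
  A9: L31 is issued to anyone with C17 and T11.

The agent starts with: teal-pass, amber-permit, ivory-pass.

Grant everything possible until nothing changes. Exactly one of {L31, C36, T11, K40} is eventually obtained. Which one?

Holding teal-pass and amber-permit grants K20 (A1).
Holding teal-pass and ivory-pass grants K33 (A7).
Holding K20 and teal-pass grants violet-key (A6).
Holding K20 and K33 grants C17 (A8).
Holding C17, violet-key, and teal-pass grants C18 (A3).
Holding K33 and C18 grants K40 (A4).
C36 would need L31, K40, and K20 (A2), but L31 is never granted. L31 would need C17 and T11 (A9), but T11 is never granted. T11 would need L31 (A5), but L31 is never granted.

K40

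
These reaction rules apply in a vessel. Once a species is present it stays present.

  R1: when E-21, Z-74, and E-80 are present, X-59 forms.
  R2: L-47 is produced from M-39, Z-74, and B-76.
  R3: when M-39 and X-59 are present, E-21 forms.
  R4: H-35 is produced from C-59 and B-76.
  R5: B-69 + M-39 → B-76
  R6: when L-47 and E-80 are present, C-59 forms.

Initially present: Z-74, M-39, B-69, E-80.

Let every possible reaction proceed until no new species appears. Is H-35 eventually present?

Yes

B-69 and M-39 present → B-76 forms (R5).
M-39, Z-74, and B-76 present → L-47 forms (R2).
L-47 and E-80 present → C-59 forms (R6).
C-59 and B-76 present → H-35 forms (R4).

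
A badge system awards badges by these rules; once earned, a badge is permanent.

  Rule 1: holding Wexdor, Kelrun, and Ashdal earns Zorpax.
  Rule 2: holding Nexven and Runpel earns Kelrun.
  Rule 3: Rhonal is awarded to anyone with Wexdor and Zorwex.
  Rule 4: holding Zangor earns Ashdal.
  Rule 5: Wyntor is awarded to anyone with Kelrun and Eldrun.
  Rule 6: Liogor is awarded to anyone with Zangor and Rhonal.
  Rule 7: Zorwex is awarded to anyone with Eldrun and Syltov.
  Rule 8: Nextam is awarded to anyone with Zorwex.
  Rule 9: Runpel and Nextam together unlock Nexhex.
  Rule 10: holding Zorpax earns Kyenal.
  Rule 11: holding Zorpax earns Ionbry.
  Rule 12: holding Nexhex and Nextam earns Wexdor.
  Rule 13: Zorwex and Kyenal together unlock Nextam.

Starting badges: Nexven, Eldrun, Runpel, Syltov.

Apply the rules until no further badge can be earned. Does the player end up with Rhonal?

With Eldrun and Syltov, Zorwex is earned (Rule 7).
With Zorwex, Nextam is earned (Rule 8).
With Runpel and Nextam, Nexhex is earned (Rule 9).
With Nexhex and Nextam, Wexdor is earned (Rule 12).
With Wexdor and Zorwex, Rhonal is earned (Rule 3).

Yes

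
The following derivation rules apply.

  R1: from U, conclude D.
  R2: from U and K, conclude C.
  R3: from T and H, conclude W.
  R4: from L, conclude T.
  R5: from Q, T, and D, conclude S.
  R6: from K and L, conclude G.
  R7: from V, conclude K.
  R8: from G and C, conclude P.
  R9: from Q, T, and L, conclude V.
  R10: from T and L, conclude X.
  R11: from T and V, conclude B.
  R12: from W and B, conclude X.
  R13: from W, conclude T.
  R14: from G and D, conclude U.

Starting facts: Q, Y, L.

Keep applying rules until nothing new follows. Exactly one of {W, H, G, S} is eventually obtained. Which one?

From L, R4 gives T.
From Q, T, and L, R9 gives V.
V holds, so K follows (R7).
K and L hold, so G follows (R6).
W would need T and H (R3), but H is never established. No rule produces H, and it is not given. S would need Q, T, and D (R5), but D is never established.

G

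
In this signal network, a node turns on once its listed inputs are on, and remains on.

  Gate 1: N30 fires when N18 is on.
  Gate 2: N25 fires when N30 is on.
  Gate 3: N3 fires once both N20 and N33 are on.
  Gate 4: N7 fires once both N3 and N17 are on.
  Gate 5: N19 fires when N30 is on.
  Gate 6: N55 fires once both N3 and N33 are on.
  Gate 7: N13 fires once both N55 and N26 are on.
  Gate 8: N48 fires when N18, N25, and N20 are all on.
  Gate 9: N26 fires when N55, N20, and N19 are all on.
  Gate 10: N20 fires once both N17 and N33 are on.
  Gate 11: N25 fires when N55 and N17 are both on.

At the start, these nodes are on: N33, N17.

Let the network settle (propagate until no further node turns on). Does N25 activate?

Gate 10: N17 and N33 on → N20 on.
N20 and N33 are on, so N3 fires (Gate 3).
Gate 6: N3 and N33 on → N55 on.
N55 and N17 are on, so N25 fires (Gate 11).

Yes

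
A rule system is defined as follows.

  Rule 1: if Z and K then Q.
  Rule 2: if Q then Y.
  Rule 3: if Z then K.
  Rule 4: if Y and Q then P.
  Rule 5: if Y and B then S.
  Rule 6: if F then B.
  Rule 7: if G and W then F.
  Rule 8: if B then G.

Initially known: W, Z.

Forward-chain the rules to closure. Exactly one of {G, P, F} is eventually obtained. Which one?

P

Z holds, so K follows (Rule 3).
From Z and K, Rule 1 gives Q.
Q holds, so Y follows (Rule 2).
From Y and Q, Rule 4 gives P.
F would need G and W (Rule 7), but G is never established. G would need B (Rule 8), but B is never established.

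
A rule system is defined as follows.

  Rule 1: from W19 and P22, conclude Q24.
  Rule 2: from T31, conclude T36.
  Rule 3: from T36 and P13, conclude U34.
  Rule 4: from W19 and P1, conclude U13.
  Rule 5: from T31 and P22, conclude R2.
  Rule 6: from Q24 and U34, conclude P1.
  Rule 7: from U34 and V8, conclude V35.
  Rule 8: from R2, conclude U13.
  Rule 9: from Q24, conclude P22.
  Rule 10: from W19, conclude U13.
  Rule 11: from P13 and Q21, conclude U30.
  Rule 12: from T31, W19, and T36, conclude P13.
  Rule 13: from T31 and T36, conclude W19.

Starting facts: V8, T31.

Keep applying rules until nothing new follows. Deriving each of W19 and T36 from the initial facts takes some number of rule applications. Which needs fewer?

T36: From T31, Rule 2 gives T36. [1 rule application]
W19: T31 holds, so T36 follows (Rule 2). T31 and T36 hold, so W19 follows (Rule 13). [2 rule applications]
T36 needs fewer.

T36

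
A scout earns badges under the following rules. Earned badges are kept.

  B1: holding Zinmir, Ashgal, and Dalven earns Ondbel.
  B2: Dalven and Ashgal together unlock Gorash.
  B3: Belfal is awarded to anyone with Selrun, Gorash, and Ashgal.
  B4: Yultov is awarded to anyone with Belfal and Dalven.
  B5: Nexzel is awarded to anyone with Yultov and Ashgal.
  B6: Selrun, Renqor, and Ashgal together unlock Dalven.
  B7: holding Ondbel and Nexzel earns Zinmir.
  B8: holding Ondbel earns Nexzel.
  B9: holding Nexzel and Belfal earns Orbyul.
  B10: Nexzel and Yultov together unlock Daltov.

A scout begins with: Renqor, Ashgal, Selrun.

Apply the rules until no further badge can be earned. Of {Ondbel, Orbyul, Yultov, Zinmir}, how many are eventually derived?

2

With Selrun, Renqor, and Ashgal, Dalven is earned (B6).
With Dalven and Ashgal, Gorash is earned (B2).
With Selrun, Gorash, and Ashgal, Belfal is earned (B3).
With Belfal and Dalven, Yultov is earned (B4).
With Yultov and Ashgal, Nexzel is earned (B5).
With Nexzel and Belfal, Orbyul is earned (B9).
Ondbel would need Zinmir, Ashgal, and Dalven (B1), but Zinmir is never earned.
Orbyul: reached.
Yultov: reached.
Zinmir would need Ondbel and Nexzel (B7), but Ondbel is never earned.
Reached: Orbyul and Yultov — 2 of the 4.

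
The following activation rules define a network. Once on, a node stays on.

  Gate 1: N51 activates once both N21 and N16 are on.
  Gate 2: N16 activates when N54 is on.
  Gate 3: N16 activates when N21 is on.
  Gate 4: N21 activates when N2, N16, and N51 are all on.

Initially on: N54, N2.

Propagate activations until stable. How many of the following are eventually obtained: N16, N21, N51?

1

Gate 2: N54 on → N16 on.
N16: reached.
N21 would need N2, N16, and N51 (Gate 4), but N51 never turns on.
N51 would need N21 and N16 (Gate 1), but N21 never turns on.
Reached: N16 — 1 of the 3.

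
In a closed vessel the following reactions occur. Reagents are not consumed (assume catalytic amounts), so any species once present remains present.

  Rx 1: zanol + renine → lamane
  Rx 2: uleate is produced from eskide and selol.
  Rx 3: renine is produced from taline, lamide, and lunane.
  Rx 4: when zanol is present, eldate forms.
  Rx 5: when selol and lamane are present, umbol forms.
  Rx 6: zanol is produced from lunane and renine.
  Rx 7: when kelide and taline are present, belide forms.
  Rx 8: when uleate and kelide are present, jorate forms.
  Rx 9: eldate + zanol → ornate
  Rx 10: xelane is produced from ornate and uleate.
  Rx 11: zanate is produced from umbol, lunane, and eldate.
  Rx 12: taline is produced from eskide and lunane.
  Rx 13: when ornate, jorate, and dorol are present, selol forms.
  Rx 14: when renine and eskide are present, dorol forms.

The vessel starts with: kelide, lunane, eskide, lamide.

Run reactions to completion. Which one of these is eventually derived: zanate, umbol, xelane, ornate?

ornate

eskide and lunane present → taline forms (Rx 12).
taline, lamide, and lunane present → renine forms (Rx 3).
lunane and renine present → zanol forms (Rx 6).
zanol present → eldate forms (Rx 4).
eldate and zanol present → ornate forms (Rx 9).
xelane would need ornate and uleate (Rx 10), but uleate never forms. umbol would need selol and lamane (Rx 5), but selol never forms. zanate would need umbol, lunane, and eldate (Rx 11), but umbol never forms.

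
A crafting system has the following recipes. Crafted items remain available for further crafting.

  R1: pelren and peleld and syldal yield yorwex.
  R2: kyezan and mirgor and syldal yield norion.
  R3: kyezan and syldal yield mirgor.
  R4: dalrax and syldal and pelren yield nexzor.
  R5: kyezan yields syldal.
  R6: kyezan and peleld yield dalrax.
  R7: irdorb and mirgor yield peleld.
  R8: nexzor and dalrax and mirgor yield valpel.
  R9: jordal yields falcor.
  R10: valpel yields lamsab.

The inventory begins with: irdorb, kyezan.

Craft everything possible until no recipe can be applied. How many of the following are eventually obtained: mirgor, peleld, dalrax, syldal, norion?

5

kyezan → syldal (R5).
kyezan and syldal → mirgor (R3).
Using R2, kyezan, mirgor, and syldal make norion.
Using R7, irdorb and mirgor make peleld.
kyezan and peleld → dalrax (R6).
mirgor: reached.
peleld: reached.
dalrax: reached.
syldal: reached.
norion: reached.
All 5 are reached.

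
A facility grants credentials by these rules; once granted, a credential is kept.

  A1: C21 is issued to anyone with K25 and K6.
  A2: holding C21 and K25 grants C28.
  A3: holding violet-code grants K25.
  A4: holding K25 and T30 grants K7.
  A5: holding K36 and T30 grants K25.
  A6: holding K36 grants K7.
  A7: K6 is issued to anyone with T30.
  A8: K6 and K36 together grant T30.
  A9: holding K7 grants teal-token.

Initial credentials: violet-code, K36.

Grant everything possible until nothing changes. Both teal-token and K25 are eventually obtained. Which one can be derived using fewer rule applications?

K25: Holding violet-code grants K25 (A3). [1 rule application]
teal-token: Holding K36 grants K7 (A6). Holding K7 grants teal-token (A9). [2 rule applications]
K25 needs fewer.

K25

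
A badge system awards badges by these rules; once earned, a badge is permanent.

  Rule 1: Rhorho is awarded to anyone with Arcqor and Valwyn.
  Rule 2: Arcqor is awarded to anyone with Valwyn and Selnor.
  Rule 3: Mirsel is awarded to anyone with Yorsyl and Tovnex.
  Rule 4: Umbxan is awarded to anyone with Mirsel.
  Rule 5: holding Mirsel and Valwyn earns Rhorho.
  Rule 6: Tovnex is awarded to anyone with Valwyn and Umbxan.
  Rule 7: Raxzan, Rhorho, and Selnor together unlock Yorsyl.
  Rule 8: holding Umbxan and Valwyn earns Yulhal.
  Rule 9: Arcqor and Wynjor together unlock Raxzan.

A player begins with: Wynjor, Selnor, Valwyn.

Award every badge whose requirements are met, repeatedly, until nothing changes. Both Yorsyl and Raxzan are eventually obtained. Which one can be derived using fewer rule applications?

Raxzan: With Valwyn and Selnor, Arcqor is earned (Rule 2). With Arcqor and Wynjor, Raxzan is earned (Rule 9). [2 rule applications]
Yorsyl: With Valwyn and Selnor, Arcqor is earned (Rule 2). With Arcqor and Wynjor, Raxzan is earned (Rule 9). With Arcqor and Valwyn, Rhorho is earned (Rule 1). With Raxzan, Rhorho, and Selnor, Yorsyl is earned (Rule 7). [4 rule applications]
Raxzan needs fewer.

Raxzan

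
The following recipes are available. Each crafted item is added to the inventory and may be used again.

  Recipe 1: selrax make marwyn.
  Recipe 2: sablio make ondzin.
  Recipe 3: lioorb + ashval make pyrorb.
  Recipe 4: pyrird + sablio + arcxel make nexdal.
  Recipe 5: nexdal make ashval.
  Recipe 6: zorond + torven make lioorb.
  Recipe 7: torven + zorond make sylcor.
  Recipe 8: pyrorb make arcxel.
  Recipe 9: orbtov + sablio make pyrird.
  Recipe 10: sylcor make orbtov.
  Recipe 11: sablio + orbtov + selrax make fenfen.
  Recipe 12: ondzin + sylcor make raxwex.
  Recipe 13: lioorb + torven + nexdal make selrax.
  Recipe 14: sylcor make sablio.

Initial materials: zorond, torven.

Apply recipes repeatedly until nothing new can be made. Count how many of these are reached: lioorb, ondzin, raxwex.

torven + zorond → sylcor (Recipe 7).
zorond + torven → lioorb (Recipe 6).
sylcor → sablio (Recipe 14).
sablio → ondzin (Recipe 2).
Using Recipe 12, ondzin and sylcor make raxwex.
lioorb: reached.
ondzin: reached.
raxwex: reached.
All 3 are reached.

3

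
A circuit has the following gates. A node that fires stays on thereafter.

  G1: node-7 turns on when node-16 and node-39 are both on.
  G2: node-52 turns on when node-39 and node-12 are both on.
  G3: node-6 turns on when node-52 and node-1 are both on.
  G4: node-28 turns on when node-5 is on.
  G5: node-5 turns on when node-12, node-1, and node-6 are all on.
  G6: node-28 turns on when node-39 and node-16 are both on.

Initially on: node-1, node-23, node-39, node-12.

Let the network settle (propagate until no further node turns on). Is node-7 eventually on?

No

node-7 would need node-16 and node-39 (G1), but node-16 never turns on.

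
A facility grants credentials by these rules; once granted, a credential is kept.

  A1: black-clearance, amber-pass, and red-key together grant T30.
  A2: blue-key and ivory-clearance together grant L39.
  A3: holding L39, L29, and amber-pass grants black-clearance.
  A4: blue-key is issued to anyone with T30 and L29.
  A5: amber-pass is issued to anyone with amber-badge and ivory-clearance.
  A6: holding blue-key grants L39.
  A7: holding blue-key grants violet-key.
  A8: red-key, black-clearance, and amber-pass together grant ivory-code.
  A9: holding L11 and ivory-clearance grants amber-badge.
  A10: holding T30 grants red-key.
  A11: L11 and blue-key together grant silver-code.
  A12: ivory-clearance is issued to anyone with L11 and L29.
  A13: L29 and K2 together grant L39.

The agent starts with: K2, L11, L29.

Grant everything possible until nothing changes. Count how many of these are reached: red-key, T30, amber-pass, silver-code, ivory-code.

Holding L11 and L29 grants ivory-clearance (A12).
Holding L11 and ivory-clearance grants amber-badge (A9).
Holding amber-badge and ivory-clearance grants amber-pass (A5).
red-key would need T30 (A10), but T30 is never granted.
T30 would need black-clearance, amber-pass, and red-key (A1), but red-key is never granted.
amber-pass: reached.
silver-code would need L11 and blue-key (A11), but blue-key is never granted.
ivory-code would need red-key, black-clearance, and amber-pass (A8), but red-key is never granted.
Reached: amber-pass — 1 of the 5.

1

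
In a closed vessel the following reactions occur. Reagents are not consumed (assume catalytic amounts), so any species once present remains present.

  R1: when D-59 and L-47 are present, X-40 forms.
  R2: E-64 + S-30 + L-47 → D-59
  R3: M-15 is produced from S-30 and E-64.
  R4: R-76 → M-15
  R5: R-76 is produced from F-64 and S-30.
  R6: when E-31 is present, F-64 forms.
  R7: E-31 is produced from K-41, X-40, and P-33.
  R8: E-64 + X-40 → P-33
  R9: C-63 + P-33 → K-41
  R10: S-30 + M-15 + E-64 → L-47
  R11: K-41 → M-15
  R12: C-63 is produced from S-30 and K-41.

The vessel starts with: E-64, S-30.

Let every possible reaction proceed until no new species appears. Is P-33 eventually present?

S-30 and E-64 present → M-15 forms (R3).
S-30, M-15, and E-64 present → L-47 forms (R10).
E-64, S-30, and L-47 present → D-59 forms (R2).
D-59 and L-47 present → X-40 forms (R1).
E-64 and X-40 present → P-33 forms (R8).

Yes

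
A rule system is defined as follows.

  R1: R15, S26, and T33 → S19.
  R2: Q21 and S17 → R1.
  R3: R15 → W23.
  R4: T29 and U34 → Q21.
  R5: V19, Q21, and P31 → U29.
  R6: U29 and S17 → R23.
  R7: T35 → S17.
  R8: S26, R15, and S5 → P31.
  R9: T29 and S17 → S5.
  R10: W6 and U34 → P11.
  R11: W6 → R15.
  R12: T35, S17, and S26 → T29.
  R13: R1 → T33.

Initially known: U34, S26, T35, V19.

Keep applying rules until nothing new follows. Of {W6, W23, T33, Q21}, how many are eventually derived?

2

T35 holds, so S17 follows (R7).
From T35, S17, and S26, R12 gives T29.
T29 and U34 hold, so Q21 follows (R4).
Q21 and S17 hold, so R1 follows (R2).
R1 holds, so T33 follows (R13).
No rule produces W6, and it is not given.
W23 would need R15 (R3), but R15 is never established.
T33: reached.
Q21: reached.
Reached: T33 and Q21 — 2 of the 4.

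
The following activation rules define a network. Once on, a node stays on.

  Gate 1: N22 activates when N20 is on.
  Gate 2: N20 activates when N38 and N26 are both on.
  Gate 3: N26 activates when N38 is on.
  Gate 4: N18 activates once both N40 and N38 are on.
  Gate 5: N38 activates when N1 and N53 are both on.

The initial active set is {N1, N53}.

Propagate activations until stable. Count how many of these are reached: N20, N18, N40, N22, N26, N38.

4

N1 and N53 are on, so N38 activates (Gate 5).
Gate 3: N38 on → N26 on.
N38 and N26 are on, so N20 activates (Gate 2).
Gate 1: N20 on → N22 on.
N20: reached.
N18 would need N40 and N38 (Gate 4), but N40 never turns on.
No rule produces N40, and it is not given.
N22: reached.
N26: reached.
N38: reached.
Reached: N20, N22, N26, and N38 — 4 of the 6.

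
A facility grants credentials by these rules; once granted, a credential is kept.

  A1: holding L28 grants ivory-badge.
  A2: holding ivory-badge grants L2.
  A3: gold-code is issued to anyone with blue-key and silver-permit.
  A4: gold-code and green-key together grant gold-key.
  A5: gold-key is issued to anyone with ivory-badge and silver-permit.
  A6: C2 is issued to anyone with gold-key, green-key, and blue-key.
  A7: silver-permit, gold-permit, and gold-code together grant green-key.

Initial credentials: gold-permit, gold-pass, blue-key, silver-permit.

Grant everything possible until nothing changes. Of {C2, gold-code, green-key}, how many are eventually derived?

Holding blue-key and silver-permit grants gold-code (A3).
Holding silver-permit, gold-permit, and gold-code grants green-key (A7).
Holding gold-code and green-key grants gold-key (A4).
Holding gold-key, green-key, and blue-key grants C2 (A6).
C2: reached.
gold-code: reached.
green-key: reached.
All 3 are reached.

3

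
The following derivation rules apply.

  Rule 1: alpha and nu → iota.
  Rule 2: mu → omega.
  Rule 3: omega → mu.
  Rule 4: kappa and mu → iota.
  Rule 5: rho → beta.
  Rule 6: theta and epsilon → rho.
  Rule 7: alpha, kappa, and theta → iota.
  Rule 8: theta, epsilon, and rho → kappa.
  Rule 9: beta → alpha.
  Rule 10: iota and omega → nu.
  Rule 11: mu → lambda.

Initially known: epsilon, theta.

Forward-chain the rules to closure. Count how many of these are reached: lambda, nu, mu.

lambda would need mu (Rule 11), but mu is never established.
nu would need iota and omega (Rule 10), but omega is never established.
mu would need omega (Rule 3), but omega is never established.
None of the 3 are reached.

0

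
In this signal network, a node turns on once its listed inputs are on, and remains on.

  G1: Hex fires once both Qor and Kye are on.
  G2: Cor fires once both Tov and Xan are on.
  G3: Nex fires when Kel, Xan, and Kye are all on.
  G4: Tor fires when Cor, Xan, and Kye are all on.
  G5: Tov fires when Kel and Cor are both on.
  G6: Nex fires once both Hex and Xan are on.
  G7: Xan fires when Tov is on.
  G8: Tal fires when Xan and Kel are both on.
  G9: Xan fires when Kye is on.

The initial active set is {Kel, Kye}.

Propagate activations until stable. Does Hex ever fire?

No

Hex would need Qor and Kye (G1), but Qor never turns on.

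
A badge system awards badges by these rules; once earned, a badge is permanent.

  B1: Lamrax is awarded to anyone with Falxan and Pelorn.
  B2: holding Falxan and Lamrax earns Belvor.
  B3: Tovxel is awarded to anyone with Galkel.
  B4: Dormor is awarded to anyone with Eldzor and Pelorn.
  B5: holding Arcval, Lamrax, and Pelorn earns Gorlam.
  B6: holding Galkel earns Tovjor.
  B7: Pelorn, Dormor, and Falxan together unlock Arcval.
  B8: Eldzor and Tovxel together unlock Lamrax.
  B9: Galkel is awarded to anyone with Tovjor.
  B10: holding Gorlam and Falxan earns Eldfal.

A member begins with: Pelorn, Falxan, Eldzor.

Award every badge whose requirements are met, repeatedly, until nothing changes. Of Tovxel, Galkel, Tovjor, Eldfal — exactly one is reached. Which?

Eldfal

With Falxan and Pelorn, Lamrax is earned (B1).
With Eldzor and Pelorn, Dormor is earned (B4).
With Pelorn, Dormor, and Falxan, Arcval is earned (B7).
With Arcval, Lamrax, and Pelorn, Gorlam is earned (B5).
With Gorlam and Falxan, Eldfal is earned (B10).
Galkel would need Tovjor (B9), but Tovjor is never earned. Tovjor would need Galkel (B6), but Galkel is never earned. Tovxel would need Galkel (B3), but Galkel is never earned.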